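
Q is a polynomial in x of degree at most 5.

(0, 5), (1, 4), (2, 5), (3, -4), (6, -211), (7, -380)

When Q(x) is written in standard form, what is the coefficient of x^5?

Write Q(x) = ax^5 + bx^4 + cx³ + dx² + ex + p; the 6 given values yield a linear system in the 6 coefficients.
Solving, the top 2 coefficients vanish, and Q(x) = -2x³ + 7x² - 6x + 5.
The coefficient of x^5 is 0.

0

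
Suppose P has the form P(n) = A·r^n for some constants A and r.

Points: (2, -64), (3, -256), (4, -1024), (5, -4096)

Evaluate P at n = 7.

Consecutive ratio: -256/(-64) = 4, and -1024/(-256) = 4, so r = 4.
Then A·4^2 = -64 gives A = -4, and P(n) = -4·4^n.
P(7) = -4·4^7 = -65536.

-65536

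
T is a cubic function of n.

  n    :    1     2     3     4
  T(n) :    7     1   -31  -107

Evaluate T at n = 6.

Write T(n) = an³ + bn² + cn + d; the 4 given values yield a linear system in the 4 coefficients.
Solving, T(n) = -3n³ + 5n² + 5.
Then T(6) = -463.

-463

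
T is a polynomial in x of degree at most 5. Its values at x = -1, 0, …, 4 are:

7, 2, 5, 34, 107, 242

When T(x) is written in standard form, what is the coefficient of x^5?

0

Write T(x) = ax^5 + bx^4 + cx³ + dx² + ex + p; the 6 given values yield a linear system in the 6 coefficients.
Solving, the top 2 coefficients vanish, and T(x) = 3x³ + 4x² - 4x + 2.
The coefficient of x^5 is 0.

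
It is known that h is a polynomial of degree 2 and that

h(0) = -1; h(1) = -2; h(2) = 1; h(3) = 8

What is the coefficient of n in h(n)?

First differences: -1, 3, 7. Second differences: 4, 4.
Level-2 differences are constant, so h has degree 2.
Fitting a degree-2 polynomial gives h(n) = 2n² - 3n - 1.
The coefficient of n is -3.

-3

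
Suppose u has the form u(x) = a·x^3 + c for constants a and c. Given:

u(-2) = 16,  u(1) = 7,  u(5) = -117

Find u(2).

0

From u(-2) = 16 and u(1) = 7: -8a + c = 16 and 1a + c = 7.
Subtracting: 9a = -9, so a = -1; then c = 16 − (-1)·(-8) = 8.
So u(x) = -1x³ + 8, and u(2) = 0.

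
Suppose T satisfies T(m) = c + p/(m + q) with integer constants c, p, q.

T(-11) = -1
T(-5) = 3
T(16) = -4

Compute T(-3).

15

(T(m) − c)(m + q) = p for each data point; the three points give a linear system in c and q, then p follows.
Solving: c = -3, q = 2, p = -18, so T(m) = -3 − 18/(m + 2).
Then T(-3) = -3 − 18/(-1) = 15.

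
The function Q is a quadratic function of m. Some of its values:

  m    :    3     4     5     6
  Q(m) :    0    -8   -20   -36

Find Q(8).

First differences: -8, -12, -16. Second differences: -4, -4.
Level-2 differences are constant, so Q has degree 2.
Fitting a degree-2 polynomial gives Q(m) = -2m² + 6m.
Then Q(8) = -80.

-80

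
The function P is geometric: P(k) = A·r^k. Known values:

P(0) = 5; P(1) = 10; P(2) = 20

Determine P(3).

40

Consecutive ratio: 10/5 = 2, and 20/10 = 2, so r = 2.
Then A·2^0 = 5 gives A = 5, and P(k) = 5·2^k.
P(3) = 5·2^3 = 40.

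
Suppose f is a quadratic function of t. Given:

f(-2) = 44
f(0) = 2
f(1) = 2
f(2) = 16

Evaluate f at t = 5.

142

Write f(t) = at² + bt + c; the 4 given values yield a linear system in the 3 coefficients.
Solving, f(t) = 7t² - 7t + 2.
Then f(5) = 142.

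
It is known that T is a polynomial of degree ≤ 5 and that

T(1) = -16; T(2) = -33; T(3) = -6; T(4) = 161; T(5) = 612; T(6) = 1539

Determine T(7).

First differences: -17, 27, 167, 451, 927. Second differences: 44, 140, 284, 476. Third differences: 96, 144, 192. Fourth differences: 48, 48.
Level-4 differences are constant, so T has degree 4.
Extending the table by one column gives the next first difference 1643, so T(7) = 1539 + 1643 = 3182.

3182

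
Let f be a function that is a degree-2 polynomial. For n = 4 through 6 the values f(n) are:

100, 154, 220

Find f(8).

Write f(n) = an² + bn + c; the 3 given values yield a linear system in the 3 coefficients.
Solving, f(n) = 6n² + 4.
Then f(8) = 388.

388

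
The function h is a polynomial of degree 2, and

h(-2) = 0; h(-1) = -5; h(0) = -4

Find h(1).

Write h(m) = am² + bm + c; the 3 given values yield a linear system in the 3 coefficients.
Solving, h(m) = 3m² + 4m - 4.
Then h(1) = 3.

3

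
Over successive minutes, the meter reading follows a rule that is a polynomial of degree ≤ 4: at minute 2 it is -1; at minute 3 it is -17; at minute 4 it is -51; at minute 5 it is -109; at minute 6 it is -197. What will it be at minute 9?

-701

Write the value at k as f(k).
First differences: -16, -34, -58, -88. Second differences: -18, -24, -30. Third differences: -6, -6.
Level-3 differences are constant, so f has degree 3.
Fitting a degree-3 polynomial gives f(k) = -k³ + 3k + 1.
Then f(9) = -701.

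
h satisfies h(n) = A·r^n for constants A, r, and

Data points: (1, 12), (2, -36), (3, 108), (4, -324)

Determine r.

-3

Consecutive ratio: -36/12 = -3, and 108/(-36) = -3, so r = -3.
Then A·(-3)^1 = 12 gives A = -4, and h(n) = -4·(-3)^n.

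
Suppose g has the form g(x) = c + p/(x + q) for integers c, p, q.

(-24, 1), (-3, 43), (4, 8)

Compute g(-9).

(g(x) − c)(x + q) = p for each data point; the three points give a linear system in c and q, then p follows.
Solving: c = 3, q = 4, p = 40, so g(x) = 3 + 40/(x + 4).
Then g(-9) = 3 + 40/(-5) = -5.

-5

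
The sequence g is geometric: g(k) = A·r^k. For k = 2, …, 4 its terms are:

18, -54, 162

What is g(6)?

Consecutive ratio: -54/18 = -3, and 162/(-54) = -3, so r = -3.
Then A·(-3)^2 = 18 gives A = 2, and g(k) = 2·(-3)^k.
g(6) = 2·(-3)^6 = 1458.

1458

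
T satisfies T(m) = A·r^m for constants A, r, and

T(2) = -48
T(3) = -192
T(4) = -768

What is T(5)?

Consecutive ratio: -192/(-48) = 4, and -768/(-192) = 4, so r = 4.
Then A·4^2 = -48 gives A = -3, and T(m) = -3·4^m.
T(5) = -3·4^5 = -3072.

-3072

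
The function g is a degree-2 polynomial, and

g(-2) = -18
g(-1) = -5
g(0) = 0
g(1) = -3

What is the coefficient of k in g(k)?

1

Write g(k) = ak² + bk + c; the 4 given values yield a linear system in the 3 coefficients.
Solving, g(k) = -4k² + k.
The coefficient of k is 1.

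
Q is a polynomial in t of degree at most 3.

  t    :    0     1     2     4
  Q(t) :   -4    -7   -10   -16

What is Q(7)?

-25

Write Q(t) = at³ + bt² + ct + d; the 4 given values yield a linear system in the 4 coefficients.
Solving, the top 2 coefficients vanish, and Q(t) = -3t - 4.
Then Q(7) = -25.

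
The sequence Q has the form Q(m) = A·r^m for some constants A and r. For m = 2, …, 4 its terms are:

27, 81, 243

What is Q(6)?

2187

Consecutive ratio: 81/27 = 3, and 243/81 = 3, so r = 3.
Then A·3^2 = 27 gives A = 3, and Q(m) = 3·3^m.
Q(6) = 3·3^6 = 2187.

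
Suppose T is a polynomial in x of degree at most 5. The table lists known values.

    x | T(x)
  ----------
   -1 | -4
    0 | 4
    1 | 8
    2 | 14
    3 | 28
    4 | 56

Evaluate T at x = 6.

178

First differences: 8, 4, 6, 14, 28. Second differences: -4, 2, 8, 14. Third differences: 6, 6, 6.
Level-3 differences are constant, so T has degree 3.
Fitting a degree-3 polynomial gives T(x) = x³ - 2x² + 5x + 4.
Then T(6) = 178.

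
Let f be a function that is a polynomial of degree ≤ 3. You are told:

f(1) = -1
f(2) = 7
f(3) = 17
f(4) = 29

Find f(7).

First differences: 8, 10, 12. Second differences: 2, 2.
Level-2 differences are constant, so f has degree 2.
Fitting a degree-2 polynomial gives f(m) = m² + 5m - 7.
Then f(7) = 77.

77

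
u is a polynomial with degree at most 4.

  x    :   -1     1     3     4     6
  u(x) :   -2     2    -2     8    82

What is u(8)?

Write u(x) = ax^4 + bx³ + cx² + dx + e; the 5 given values yield a linear system in the 5 coefficients.
Solving, the leading coefficient vanishes, and u(x) = x³ - 4x² + x + 4.
Then u(8) = 268.

268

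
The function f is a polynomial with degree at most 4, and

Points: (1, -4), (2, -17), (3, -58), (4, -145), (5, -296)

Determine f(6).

Write f(n) = an^4 + bn³ + cn² + dn + e; the 5 given values yield a linear system in the 5 coefficients.
Solving, the leading coefficient vanishes, and f(n) = -3n³ + 4n² - 4n - 1.
Then f(6) = -529.

-529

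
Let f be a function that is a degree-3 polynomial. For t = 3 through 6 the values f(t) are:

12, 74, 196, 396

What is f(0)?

Write f(t) = at³ + bt² + ct + d; the 4 given values yield a linear system in the 4 coefficients.
Solving, f(t) = 3t³ - 6t² - 7t + 6.
Then f(0) = 6.

6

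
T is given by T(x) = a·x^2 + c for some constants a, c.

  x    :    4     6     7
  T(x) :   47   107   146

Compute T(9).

242

From T(4) = 47 and T(6) = 107: 16a + c = 47 and 36a + c = 107.
Subtracting: 20a = 60, so a = 3; then c = 47 − 3·16 = -1.
So T(x) = 3x² − 1, and T(9) = 242.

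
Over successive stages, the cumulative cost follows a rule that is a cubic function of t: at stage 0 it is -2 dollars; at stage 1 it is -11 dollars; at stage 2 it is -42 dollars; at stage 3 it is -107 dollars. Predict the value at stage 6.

-626

Write the value at t as g(t).
Write g(t) = at³ + bt² + ct + d; the 4 given values yield a linear system in the 4 coefficients.
Solving, g(t) = -2t³ - 5t² - 2t - 2.
Then g(6) = -626.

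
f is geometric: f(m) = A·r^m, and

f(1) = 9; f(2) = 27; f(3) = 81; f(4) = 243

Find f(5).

Consecutive ratio: 27/9 = 3, and 81/27 = 3, so r = 3.
Then A·3^1 = 9 gives A = 3, and f(m) = 3·3^m.
f(5) = 3·3^5 = 729.

729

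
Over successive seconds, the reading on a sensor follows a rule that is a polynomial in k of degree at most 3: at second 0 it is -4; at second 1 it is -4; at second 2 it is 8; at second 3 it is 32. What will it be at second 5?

Write the value at k as Q(k).
First differences: 0, 12, 24. Second differences: 12, 12.
Level-2 differences are constant, so Q has degree 2.
Fitting a degree-2 polynomial gives Q(k) = 6k² - 6k - 4.
Then Q(5) = 116.

116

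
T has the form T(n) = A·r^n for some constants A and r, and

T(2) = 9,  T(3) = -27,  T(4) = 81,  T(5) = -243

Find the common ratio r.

-3

Consecutive ratio: -27/9 = -3, and 81/(-27) = -3, so r = -3.
Then A·(-3)^2 = 9 gives A = 1, and T(n) = 1·(-3)^n.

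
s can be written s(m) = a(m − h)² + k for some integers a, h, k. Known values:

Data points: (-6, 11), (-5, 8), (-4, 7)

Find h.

-4

First differences -3, -1; second difference 2 = 2a, so a = 1.
Expanding, the m-coefficient is −2ah = -2h; matching it to the data gives h = -4, and then k = 7.
So s(m) = 1(m + 4)² + 7.
Hence h = -4.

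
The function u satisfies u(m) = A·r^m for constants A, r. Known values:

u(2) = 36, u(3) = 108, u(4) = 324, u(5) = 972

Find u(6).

2916

Consecutive ratio: 108/36 = 3, and 324/108 = 3, so r = 3.
Then A·3^2 = 36 gives A = 4, and u(m) = 4·3^m.
u(6) = 4·3^6 = 2916.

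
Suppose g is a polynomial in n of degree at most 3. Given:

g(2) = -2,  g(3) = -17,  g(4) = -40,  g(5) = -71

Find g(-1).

First differences: -15, -23, -31. Second differences: -8, -8.
Level-2 differences are constant, so g has degree 2.
Fitting a degree-2 polynomial gives g(n) = -4n² + 5n + 4.
Then g(-1) = -5.

-5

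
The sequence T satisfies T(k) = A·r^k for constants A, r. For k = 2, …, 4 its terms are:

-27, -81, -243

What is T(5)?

-729

Consecutive ratio: -81/(-27) = 3, and -243/(-81) = 3, so r = 3.
Then A·3^2 = -27 gives A = -3, and T(k) = -3·3^k.
T(5) = -3·3^5 = -729.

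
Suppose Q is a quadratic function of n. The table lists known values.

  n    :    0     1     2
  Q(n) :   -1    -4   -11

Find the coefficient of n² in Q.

-2

Write Q(n) = an² + bn + c; the 3 given values yield a linear system in the 3 coefficients.
Solving, Q(n) = -2n² - n - 1.
The coefficient of n² is -2.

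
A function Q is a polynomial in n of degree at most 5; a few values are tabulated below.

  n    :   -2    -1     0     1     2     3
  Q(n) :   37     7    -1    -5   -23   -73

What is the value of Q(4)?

-173

Write Q(n) = an^5 + bn^4 + cn³ + dn² + en + p; the 6 given values yield a linear system in the 6 coefficients.
Solving, the top 2 coefficients vanish, and Q(n) = -3n³ + 2n² - 3n - 1.
Then Q(4) = -173.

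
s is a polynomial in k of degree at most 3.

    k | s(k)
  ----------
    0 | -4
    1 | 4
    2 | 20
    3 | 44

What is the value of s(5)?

116

Write s(k) = ak³ + bk² + ck + d; the 4 given values yield a linear system in the 4 coefficients.
Solving, the leading coefficient vanishes, and s(k) = 4k² + 4k - 4.
Then s(5) = 116.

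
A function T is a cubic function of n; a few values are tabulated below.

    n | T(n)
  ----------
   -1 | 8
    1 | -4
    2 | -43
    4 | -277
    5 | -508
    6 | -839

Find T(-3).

52

Write T(n) = an³ + bn² + cn + d; the 6 given values yield a linear system in the 4 coefficients.
Solving, T(n) = -3n³ - 5n² - 3n + 7.
Then T(-3) = 52.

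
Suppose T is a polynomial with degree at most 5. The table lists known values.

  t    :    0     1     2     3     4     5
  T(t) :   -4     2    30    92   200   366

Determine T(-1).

0

First differences: 6, 28, 62, 108, 166. Second differences: 22, 34, 46, 58. Third differences: 12, 12, 12.
Level-3 differences are constant, so T has degree 3.
Fitting a degree-3 polynomial gives T(t) = 2t³ + 5t² - t - 4.
Then T(-1) = 0.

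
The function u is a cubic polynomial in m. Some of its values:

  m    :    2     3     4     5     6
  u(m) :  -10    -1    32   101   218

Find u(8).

Write u(m) = am³ + bm² + cm + d; the 5 given values yield a linear system in the 4 coefficients.
Solving, u(m) = 2m³ - 6m² + m - 4.
Then u(8) = 644.

644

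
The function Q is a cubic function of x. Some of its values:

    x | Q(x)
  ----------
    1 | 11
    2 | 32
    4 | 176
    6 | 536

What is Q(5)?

Write Q(x) = ax³ + bx² + cx + d; the 4 given values yield a linear system in the 4 coefficients.
Solving, Q(x) = 2x³ + 3x² - 2x + 8.
Then Q(5) = 323.

323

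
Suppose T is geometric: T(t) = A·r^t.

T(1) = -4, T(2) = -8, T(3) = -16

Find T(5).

Consecutive ratio: -8/(-4) = 2, and -16/(-8) = 2, so r = 2.
Then A·2^1 = -4 gives A = -2, and T(t) = -2·2^t.
T(5) = -2·2^5 = -64.

-64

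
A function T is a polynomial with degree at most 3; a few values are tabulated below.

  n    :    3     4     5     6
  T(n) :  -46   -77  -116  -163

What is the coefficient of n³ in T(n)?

First differences: -31, -39, -47. Second differences: -8, -8.
Level-2 differences are constant, so T has degree 2.
Fitting a degree-2 polynomial gives T(n) = -4n² - 3n - 1.
The coefficient of n³ is 0.

0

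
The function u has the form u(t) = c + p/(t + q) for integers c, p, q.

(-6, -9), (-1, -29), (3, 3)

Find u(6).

(u(t) − c)(t + q) = p for each data point; the three points give a linear system in c and q, then p follows.
Solving: c = -5, q = 0, p = 24, so u(t) = -5 + 24/(t + 0).
Then u(6) = -5 + 24/6 = -1.

-1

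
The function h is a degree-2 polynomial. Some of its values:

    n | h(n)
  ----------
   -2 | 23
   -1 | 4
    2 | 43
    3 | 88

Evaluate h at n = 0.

1

Write h(n) = an² + bn + c; the 4 given values yield a linear system in the 3 coefficients.
Solving, h(n) = 8n² + 5n + 1.
Then h(0) = 1.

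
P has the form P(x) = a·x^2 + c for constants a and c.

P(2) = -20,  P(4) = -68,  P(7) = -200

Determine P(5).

From P(2) = -20 and P(4) = -68: 4a + c = -20 and 16a + c = -68.
Subtracting: 12a = -48, so a = -4; then c = -20 − (-4)·4 = -4.
So P(x) = -4x² − 4, and P(5) = -104.

-104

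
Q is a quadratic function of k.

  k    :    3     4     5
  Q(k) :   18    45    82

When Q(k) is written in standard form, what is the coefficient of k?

-8

Write Q(k) = ak² + bk + c; the 3 given values yield a linear system in the 3 coefficients.
Solving, Q(k) = 5k² - 8k - 3.
The coefficient of k is -8.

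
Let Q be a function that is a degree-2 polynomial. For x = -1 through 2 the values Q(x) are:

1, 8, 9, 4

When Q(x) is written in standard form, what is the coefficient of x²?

-3

First differences: 7, 1, -5. Second differences: -6, -6.
Level-2 differences are constant, so Q has degree 2.
Fitting a degree-2 polynomial gives Q(x) = -3x² + 4x + 8.
The coefficient of x² is -3.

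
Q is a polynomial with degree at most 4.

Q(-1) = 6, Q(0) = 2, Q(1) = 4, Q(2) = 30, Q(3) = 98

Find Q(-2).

First differences: -4, 2, 26, 68. Second differences: 6, 24, 42. Third differences: 18, 18.
Level-3 differences are constant, so Q has degree 3.
Fitting a degree-3 polynomial gives Q(k) = 3k³ + 3k² - 4k + 2.
Then Q(-2) = -2.

-2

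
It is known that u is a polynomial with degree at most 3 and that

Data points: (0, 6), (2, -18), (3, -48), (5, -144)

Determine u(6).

-210

Write u(t) = at³ + bt² + ct + d; the 4 given values yield a linear system in the 4 coefficients.
Solving, the leading coefficient vanishes, and u(t) = -6t² + 6.
Then u(6) = -210.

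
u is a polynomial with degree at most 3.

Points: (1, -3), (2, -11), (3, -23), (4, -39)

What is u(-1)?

First differences: -8, -12, -16. Second differences: -4, -4.
Level-2 differences are constant, so u has degree 2.
Fitting a degree-2 polynomial gives u(n) = -2n² - 2n + 1.
Then u(-1) = 1.

1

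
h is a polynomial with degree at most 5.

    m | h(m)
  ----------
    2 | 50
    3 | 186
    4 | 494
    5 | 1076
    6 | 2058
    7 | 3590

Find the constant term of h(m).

First differences: 136, 308, 582, 982, 1532. Second differences: 172, 274, 400, 550. Third differences: 102, 126, 150. Fourth differences: 24, 24.
Level-4 differences are constant, so h has degree 4.
Fitting a degree-4 polynomial gives h(m) = m^4 + 3m³ + 4m² - 6m + 6.
The constant term is h(0) = 6.

6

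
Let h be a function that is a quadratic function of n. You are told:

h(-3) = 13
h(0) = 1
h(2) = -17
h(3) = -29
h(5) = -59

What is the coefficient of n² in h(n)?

Write h(n) = an² + bn + c; the 5 given values yield a linear system in the 3 coefficients.
Solving, h(n) = -n² - 7n + 1.
The coefficient of n² is -1.

-1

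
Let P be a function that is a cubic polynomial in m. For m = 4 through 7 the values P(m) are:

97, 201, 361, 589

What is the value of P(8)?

897

Write P(m) = am³ + bm² + cm + d; the 4 given values yield a linear system in the 4 coefficients.
Solving, P(m) = 2m³ - 2m² + 1.
Then P(8) = 897.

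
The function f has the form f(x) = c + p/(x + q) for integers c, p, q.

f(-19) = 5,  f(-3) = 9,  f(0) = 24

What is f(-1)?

14

(f(x) − c)(x + q) = p for each data point; the three points give a linear system in c and q, then p follows.
Solving: c = 4, q = -1, p = -20, so f(x) = 4 − 20/(x − 1).
Then f(-1) = 4 − 20/(-2) = 14.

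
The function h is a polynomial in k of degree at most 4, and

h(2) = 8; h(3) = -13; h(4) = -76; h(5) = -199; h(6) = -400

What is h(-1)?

First differences: -21, -63, -123, -201. Second differences: -42, -60, -78. Third differences: -18, -18.
Level-3 differences are constant, so h has degree 3.
Fitting a degree-3 polynomial gives h(k) = -3k³ + 6k² + 6k - 4.
Then h(-1) = -1.

-1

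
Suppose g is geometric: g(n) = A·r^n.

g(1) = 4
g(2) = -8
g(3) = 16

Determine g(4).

-32

Consecutive ratio: -8/4 = -2, and 16/(-8) = -2, so r = -2.
Then A·(-2)^1 = 4 gives A = -2, and g(n) = -2·(-2)^n.
g(4) = -2·(-2)^4 = -32.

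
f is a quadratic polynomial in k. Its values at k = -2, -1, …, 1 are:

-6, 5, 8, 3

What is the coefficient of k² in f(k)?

First differences: 11, 3, -5. Second differences: -8, -8.
Level-2 differences are constant, so f has degree 2.
Fitting a degree-2 polynomial gives f(k) = -4k² - k + 8.
The coefficient of k² is -4.

-4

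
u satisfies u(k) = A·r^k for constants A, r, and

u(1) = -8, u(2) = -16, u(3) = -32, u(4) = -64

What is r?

Consecutive ratio: -16/(-8) = 2, and -32/(-16) = 2, so r = 2.
Then A·2^1 = -8 gives A = -4, and u(k) = -4·2^k.

2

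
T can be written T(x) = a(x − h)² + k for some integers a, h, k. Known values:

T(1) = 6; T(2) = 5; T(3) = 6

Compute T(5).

First differences -1, 1; second difference 2 = 2a, so a = 1.
Expanding, the x-coefficient is −2ah = -2h; matching it to the data gives h = 2, and then k = 5.
So T(x) = 1(x − 2)² + 5.
T(5) = 1·3² + 5 = 14.

14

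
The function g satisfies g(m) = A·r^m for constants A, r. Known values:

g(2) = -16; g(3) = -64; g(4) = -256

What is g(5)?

-1024

Consecutive ratio: -64/(-16) = 4, and -256/(-64) = 4, so r = 4.
Then A·4^2 = -16 gives A = -1, and g(m) = -1·4^m.
g(5) = -1·4^5 = -1024.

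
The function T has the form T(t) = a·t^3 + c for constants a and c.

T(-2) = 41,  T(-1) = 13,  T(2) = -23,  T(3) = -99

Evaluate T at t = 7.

-1363

From T(-2) = 41 and T(-1) = 13: -8a + c = 41 and -1a + c = 13.
Subtracting: 7a = -28, so a = -4; then c = 41 − (-4)·(-8) = 9.
So T(t) = -4t³ + 9, and T(7) = -1363.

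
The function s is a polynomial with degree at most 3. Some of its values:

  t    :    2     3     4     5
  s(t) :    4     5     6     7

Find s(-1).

1

First differences: 1, 1, 1.
Level-1 differences are constant, so s has degree 1.
Fitting a degree-1 polynomial gives s(t) = t + 2.
Then s(-1) = 1.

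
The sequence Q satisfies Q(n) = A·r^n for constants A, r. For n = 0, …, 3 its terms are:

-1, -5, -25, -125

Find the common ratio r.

5

Consecutive ratio: -5/(-1) = 5, and -25/(-5) = 5, so r = 5.
Then A·5^0 = -1 gives A = -1, and Q(n) = -1·5^n.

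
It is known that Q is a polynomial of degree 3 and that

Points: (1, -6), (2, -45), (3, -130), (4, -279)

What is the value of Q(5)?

-510

Write Q(x) = ax³ + bx² + cx + d; the 4 given values yield a linear system in the 4 coefficients.
Solving, Q(x) = -3x³ - 5x² - 3x + 5.
Then Q(5) = -510.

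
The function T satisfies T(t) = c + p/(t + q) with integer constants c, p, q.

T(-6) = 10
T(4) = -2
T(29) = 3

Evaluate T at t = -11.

(T(t) − c)(t + q) = p for each data point; the three points give a linear system in c and q, then p follows.
Solving: c = 4, q = 1, p = -30, so T(t) = 4 − 30/(t + 1).
Then T(-11) = 4 − 30/(-10) = 7.

7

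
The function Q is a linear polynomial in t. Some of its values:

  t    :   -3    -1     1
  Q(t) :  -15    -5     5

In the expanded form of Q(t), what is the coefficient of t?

Write Q(t) = at + b; the 3 given values yield a linear system in the 2 coefficients.
Solving, Q(t) = 5t.
The coefficient of t is 5.

5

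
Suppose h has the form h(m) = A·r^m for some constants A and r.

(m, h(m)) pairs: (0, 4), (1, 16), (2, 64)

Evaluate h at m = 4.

1024

Consecutive ratio: 16/4 = 4, and 64/16 = 4, so r = 4.
Then A·4^0 = 4 gives A = 4, and h(m) = 4·4^m.
h(4) = 4·4^4 = 1024.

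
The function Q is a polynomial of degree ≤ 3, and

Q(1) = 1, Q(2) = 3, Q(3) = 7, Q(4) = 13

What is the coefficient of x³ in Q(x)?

First differences: 2, 4, 6. Second differences: 2, 2.
Level-2 differences are constant, so Q has degree 2.
Fitting a degree-2 polynomial gives Q(x) = x² - x + 1.
The coefficient of x³ is 0.

0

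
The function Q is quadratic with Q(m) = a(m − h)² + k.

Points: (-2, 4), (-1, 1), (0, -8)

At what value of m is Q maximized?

First differences -3, -9; second difference -6 = 2a, so a = -3.
Expanding, the m-coefficient is −2ah = 6h; matching it to the data gives h = -2, and then k = 4.
So Q(m) = -3(m + 2)² + 4.
Hence h = -2.

-2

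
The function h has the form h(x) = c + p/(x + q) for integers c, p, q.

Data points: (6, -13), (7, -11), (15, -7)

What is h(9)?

(h(x) − c)(x + q) = p for each data point; the three points give a linear system in c and q, then p follows.
Solving: c = -5, q = -3, p = -24, so h(x) = -5 − 24/(x − 3).
Then h(9) = -5 − 24/6 = -9.

-9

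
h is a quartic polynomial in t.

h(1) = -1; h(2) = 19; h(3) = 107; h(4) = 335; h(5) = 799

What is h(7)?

Write h(t) = at^4 + bt³ + ct² + dt + e; the 5 given values yield a linear system in the 5 coefficients.
Solving, h(t) = t^4 + 2t³ - 3t² - 1.
Then h(7) = 2939.

2939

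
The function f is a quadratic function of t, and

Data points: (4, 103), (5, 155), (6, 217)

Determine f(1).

Write f(t) = at² + bt + c; the 3 given values yield a linear system in the 3 coefficients.
Solving, f(t) = 5t² + 7t - 5.
Then f(1) = 7.

7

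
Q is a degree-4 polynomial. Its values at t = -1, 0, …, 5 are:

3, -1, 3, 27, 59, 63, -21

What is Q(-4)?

First differences: -4, 4, 24, 32, 4, -84. Second differences: 8, 20, 8, -28, -88. Third differences: 12, -12, -36, -60. Fourth differences: -24, -24, -24.
Level-4 differences are constant, so Q has degree 4.
Fitting a degree-4 polynomial gives Q(t) = -t^4 + 4t³ + 5t² - 4t - 1.
Then Q(-4) = -417.

-417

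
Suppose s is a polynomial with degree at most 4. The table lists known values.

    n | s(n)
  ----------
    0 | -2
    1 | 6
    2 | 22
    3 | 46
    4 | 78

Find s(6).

166

First differences: 8, 16, 24, 32. Second differences: 8, 8, 8.
Level-2 differences are constant, so s has degree 2.
Fitting a degree-2 polynomial gives s(n) = 4n² + 4n - 2.
Then s(6) = 166.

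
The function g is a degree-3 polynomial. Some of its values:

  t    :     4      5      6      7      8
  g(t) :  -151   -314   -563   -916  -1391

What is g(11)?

First differences: -163, -249, -353, -475. Second differences: -86, -104, -122. Third differences: -18, -18.
Level-3 differences are constant, so g has degree 3.
Fitting a degree-3 polynomial gives g(t) = -3t³ + 2t² + 2t + 1.
Then g(11) = -3728.

-3728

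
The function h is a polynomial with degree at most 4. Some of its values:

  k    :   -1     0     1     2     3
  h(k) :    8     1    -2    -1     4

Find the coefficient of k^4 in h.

Write h(k) = ak^4 + bk³ + ck² + dk + e; the 5 given values yield a linear system in the 5 coefficients.
Solving, the top 2 coefficients vanish, and h(k) = 2k² - 5k + 1.
The coefficient of k^4 is 0.

0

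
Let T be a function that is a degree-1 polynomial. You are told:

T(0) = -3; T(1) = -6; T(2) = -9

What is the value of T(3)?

First differences: -3, -3.
Level-1 differences are constant, so T has degree 1.
Fitting a degree-1 polynomial gives T(k) = -3k - 3.
Then T(3) = -12.

-12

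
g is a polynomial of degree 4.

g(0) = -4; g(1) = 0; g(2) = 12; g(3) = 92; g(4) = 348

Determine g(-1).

-12

Write g(n) = an^4 + bn³ + cn² + dn + e; the 5 given values yield a linear system in the 5 coefficients.
Solving, g(n) = 2n^4 - 2n³ - 4n² + 8n - 4.
Then g(-1) = -12.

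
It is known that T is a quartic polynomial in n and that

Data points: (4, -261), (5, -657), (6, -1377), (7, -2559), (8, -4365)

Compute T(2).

Write T(n) = an^4 + bn³ + cn² + dn + e; the 5 given values yield a linear system in the 5 coefficients.
Solving, T(n) = -n^4 - n³ + 4n² - 2n + 3.
Then T(2) = -9.

-9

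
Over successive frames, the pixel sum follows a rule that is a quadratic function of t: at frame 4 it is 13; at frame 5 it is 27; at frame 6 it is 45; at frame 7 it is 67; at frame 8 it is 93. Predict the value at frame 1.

-5

Write the value at t as s(t).
Write s(t) = at² + bt + c; the 5 given values yield a linear system in the 3 coefficients.
Solving, s(t) = 2t² - 4t - 3.
Then s(1) = -5.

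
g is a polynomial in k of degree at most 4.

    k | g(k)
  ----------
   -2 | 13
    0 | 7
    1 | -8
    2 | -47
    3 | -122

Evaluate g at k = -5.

Write g(k) = ak^4 + bk³ + ck² + dk + e; the 5 given values yield a linear system in the 5 coefficients.
Solving, the leading coefficient vanishes, and g(k) = -2k³ - 6k² - 7k + 7.
Then g(-5) = 142.

142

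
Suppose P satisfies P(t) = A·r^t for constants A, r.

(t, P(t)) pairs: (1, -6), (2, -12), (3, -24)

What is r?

2

Consecutive ratio: -12/(-6) = 2, and -24/(-12) = 2, so r = 2.
Then A·2^1 = -6 gives A = -3, and P(t) = -3·2^t.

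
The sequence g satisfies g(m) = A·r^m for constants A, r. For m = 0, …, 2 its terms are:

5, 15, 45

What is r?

3

Consecutive ratio: 15/5 = 3, and 45/15 = 3, so r = 3.
Then A·3^0 = 5 gives A = 5, and g(m) = 5·3^m.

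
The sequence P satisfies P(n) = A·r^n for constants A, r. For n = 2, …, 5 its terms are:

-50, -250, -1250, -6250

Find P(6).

-31250

Consecutive ratio: -250/(-50) = 5, and -1250/(-250) = 5, so r = 5.
Then A·5^2 = -50 gives A = -2, and P(n) = -2·5^n.
P(6) = -2·5^6 = -31250.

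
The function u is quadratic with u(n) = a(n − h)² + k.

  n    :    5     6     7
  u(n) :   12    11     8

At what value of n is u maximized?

First differences -1, -3; second difference -2 = 2a, so a = -1.
Expanding, the n-coefficient is −2ah = 2h; matching it to the data gives h = 5, and then k = 12.
So u(n) = -1(n − 5)² + 12.
Hence h = 5.

5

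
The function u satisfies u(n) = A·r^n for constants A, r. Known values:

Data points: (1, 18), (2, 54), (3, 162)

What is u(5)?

Consecutive ratio: 54/18 = 3, and 162/54 = 3, so r = 3.
Then A·3^1 = 18 gives A = 6, and u(n) = 6·3^n.
u(5) = 6·3^5 = 1458.

1458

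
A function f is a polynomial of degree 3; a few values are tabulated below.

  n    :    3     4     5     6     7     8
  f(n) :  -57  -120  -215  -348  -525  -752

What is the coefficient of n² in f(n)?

First differences: -63, -95, -133, -177, -227. Second differences: -32, -38, -44, -50. Third differences: -6, -6, -6.
Level-3 differences are constant, so f has degree 3.
Fitting a degree-3 polynomial gives f(n) = -n³ - 4n² + 2n.
The coefficient of n² is -4.

-4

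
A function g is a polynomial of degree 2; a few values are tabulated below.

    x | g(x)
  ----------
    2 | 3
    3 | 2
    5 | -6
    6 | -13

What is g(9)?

-46

Write g(x) = ax² + bx + c; the 4 given values yield a linear system in the 3 coefficients.
Solving, g(x) = -x² + 4x - 1.
Then g(9) = -46.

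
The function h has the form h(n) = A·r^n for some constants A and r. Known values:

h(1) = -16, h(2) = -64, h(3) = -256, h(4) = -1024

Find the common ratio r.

Consecutive ratio: -64/(-16) = 4, and -256/(-64) = 4, so r = 4.
Then A·4^1 = -16 gives A = -4, and h(n) = -4·4^n.

4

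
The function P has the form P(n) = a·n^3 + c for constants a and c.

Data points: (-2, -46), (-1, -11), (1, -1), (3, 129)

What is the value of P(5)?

From P(-2) = -46 and P(-1) = -11: -8a + c = -46 and -1a + c = -11.
Subtracting: 7a = 35, so a = 5; then c = -46 − 5·(-8) = -6.
So P(n) = 5n³ − 6, and P(5) = 619.

619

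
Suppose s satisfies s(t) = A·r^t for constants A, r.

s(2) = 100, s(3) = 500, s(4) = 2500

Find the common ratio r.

5

Consecutive ratio: 500/100 = 5, and 2500/500 = 5, so r = 5.
Then A·5^2 = 100 gives A = 4, and s(t) = 4·5^t.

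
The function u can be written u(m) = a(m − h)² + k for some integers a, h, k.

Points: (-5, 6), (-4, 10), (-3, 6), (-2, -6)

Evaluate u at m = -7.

-26

First differences 4, -4, -12; second difference -8 = 2a, so a = -4.
Expanding, the m-coefficient is −2ah = 8h; matching it to the data gives h = -4, and then k = 10.
So u(m) = -4(m + 4)² + 10.
u(-7) = -4·(-3)² + 10 = -26.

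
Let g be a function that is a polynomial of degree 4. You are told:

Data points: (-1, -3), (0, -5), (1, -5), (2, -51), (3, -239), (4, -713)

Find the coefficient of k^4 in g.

First differences: -2, 0, -46, -188, -474. Second differences: 2, -46, -142, -286. Third differences: -48, -96, -144. Fourth differences: -48, -48.
Level-4 differences are constant, so g has degree 4.
Fitting a degree-4 polynomial gives g(k) = -2k^4 - 4k³ + 3k² + 3k - 5.
The coefficient of k^4 is -2.

-2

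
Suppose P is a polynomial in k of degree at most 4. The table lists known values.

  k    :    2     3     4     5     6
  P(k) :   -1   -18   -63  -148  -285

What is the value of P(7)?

-486

First differences: -17, -45, -85, -137. Second differences: -28, -40, -52. Third differences: -12, -12.
Level-3 differences are constant, so P has degree 3.
Fitting a degree-3 polynomial gives P(k) = -2k³ + 4k² + k - 3.
Then P(7) = -486.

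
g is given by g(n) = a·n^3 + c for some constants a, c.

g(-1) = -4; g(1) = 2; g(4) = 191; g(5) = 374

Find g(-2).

From g(-1) = -4 and g(1) = 2: -1a + c = -4 and 1a + c = 2.
Subtracting: 2a = 6, so a = 3; then c = -4 − 3·(-1) = -1.
So g(n) = 3n³ − 1, and g(-2) = -25.

-25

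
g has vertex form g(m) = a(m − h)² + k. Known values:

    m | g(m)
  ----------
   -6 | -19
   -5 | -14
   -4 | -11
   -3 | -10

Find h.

-3

First differences 5, 3, 1; second difference -2 = 2a, so a = -1.
Expanding, the m-coefficient is −2ah = 2h; matching it to the data gives h = -3, and then k = -10.
So g(m) = -1(m + 3)² − 10.
Hence h = -3.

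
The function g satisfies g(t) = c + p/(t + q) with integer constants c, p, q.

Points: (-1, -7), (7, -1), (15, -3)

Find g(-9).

-5

(g(t) − c)(t + q) = p for each data point; the three points give a linear system in c and q, then p follows.
Solving: c = -4, q = -3, p = 12, so g(t) = -4 + 12/(t − 3).
Then g(-9) = -4 + 12/(-12) = -5.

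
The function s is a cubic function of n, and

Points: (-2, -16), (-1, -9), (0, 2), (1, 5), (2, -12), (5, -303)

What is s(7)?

Write s(n) = an³ + bn² + cn + d; the 6 given values yield a linear system in the 4 coefficients.
Solving, s(n) = -2n³ - 4n² + 9n + 2.
Then s(7) = -817.

-817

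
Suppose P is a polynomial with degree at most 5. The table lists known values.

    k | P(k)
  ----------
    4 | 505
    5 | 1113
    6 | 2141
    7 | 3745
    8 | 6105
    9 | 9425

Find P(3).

Write P(k) = ak^5 + bk^4 + ck³ + dk² + ek + p; the 6 given values yield a linear system in the 6 coefficients.
Solving, the leading coefficient vanishes, and P(k) = k^4 + 4k³ - k² + 4k - 7.
Then P(3) = 185.

185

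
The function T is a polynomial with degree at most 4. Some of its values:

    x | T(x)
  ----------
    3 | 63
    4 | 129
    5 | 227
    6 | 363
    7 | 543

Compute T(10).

Write T(x) = ax^4 + bx³ + cx² + dx + e; the 5 given values yield a linear system in the 5 coefficients.
Solving, the leading coefficient vanishes, and T(x) = x³ + 4x² + x - 3.
Then T(10) = 1407.

1407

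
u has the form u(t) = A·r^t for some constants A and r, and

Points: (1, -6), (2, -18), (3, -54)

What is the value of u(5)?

Consecutive ratio: -18/(-6) = 3, and -54/(-18) = 3, so r = 3.
Then A·3^1 = -6 gives A = -2, and u(t) = -2·3^t.
u(5) = -2·3^5 = -486.

-486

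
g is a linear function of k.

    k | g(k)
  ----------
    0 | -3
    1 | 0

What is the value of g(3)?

6

Write g(k) = ak + b; the 2 given values yield a linear system in the 2 coefficients.
Solving, g(k) = 3k - 3.
Then g(3) = 6.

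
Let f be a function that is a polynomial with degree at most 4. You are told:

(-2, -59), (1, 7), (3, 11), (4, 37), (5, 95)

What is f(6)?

Write f(k) = ak^4 + bk³ + ck² + dk + e; the 5 given values yield a linear system in the 5 coefficients.
Solving, the leading coefficient vanishes, and f(k) = 2k³ - 8k² + 8k + 5.
Then f(6) = 197.

197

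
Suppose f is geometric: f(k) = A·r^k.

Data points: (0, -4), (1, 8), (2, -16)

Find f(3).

Consecutive ratio: 8/(-4) = -2, and -16/8 = -2, so r = -2.
Then A·(-2)^0 = -4 gives A = -4, and f(k) = -4·(-2)^k.
f(3) = -4·(-2)^3 = 32.

32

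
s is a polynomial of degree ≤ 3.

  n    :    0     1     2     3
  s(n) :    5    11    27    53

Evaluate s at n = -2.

23

Write s(n) = an³ + bn² + cn + d; the 4 given values yield a linear system in the 4 coefficients.
Solving, the leading coefficient vanishes, and s(n) = 5n² + n + 5.
Then s(-2) = 23.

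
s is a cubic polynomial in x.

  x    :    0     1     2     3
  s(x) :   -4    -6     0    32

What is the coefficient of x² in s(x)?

-5

Write s(x) = ax³ + bx² + cx + d; the 4 given values yield a linear system in the 4 coefficients.
Solving, s(x) = 3x³ - 5x² - 4.
The coefficient of x² is -5.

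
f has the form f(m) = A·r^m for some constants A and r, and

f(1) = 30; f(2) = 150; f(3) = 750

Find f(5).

Consecutive ratio: 150/30 = 5, and 750/150 = 5, so r = 5.
Then A·5^1 = 30 gives A = 6, and f(m) = 6·5^m.
f(5) = 6·5^5 = 18750.

18750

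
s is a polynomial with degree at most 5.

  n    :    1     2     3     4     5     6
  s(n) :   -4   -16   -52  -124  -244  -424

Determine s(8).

-1012

First differences: -12, -36, -72, -120, -180. Second differences: -24, -36, -48, -60. Third differences: -12, -12, -12.
Level-3 differences are constant, so s has degree 3.
Fitting a degree-3 polynomial gives s(n) = -2n³ + 2n - 4.
Then s(8) = -1012.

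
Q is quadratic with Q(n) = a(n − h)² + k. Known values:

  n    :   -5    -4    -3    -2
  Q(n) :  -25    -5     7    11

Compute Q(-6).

First differences 20, 12, 4; second difference -8 = 2a, so a = -4.
Expanding, the n-coefficient is −2ah = 8h; matching it to the data gives h = -2, and then k = 11.
So Q(n) = -4(n + 2)² + 11.
Q(-6) = -4·(-4)² + 11 = -53.

-53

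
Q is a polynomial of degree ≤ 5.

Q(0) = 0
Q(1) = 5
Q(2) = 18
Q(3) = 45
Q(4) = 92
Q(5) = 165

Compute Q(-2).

-10

First differences: 5, 13, 27, 47, 73. Second differences: 8, 14, 20, 26. Third differences: 6, 6, 6.
Level-3 differences are constant, so Q has degree 3.
Fitting a degree-3 polynomial gives Q(m) = m³ + m² + 3m.
Then Q(-2) = -10.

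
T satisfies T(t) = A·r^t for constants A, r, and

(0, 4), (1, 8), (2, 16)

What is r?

Consecutive ratio: 8/4 = 2, and 16/8 = 2, so r = 2.
Then A·2^0 = 4 gives A = 4, and T(t) = 4·2^t.

2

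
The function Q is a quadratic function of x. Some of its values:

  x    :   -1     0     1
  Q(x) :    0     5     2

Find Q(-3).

-34

Write Q(x) = ax² + bx + c; the 3 given values yield a linear system in the 3 coefficients.
Solving, Q(x) = -4x² + x + 5.
Then Q(-3) = -34.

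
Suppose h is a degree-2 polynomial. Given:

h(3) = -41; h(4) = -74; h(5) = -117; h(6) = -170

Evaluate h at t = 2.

First differences: -33, -43, -53. Second differences: -10, -10.
Level-2 differences are constant, so h has degree 2.
Fitting a degree-2 polynomial gives h(t) = -5t² + 2t - 2.
Then h(2) = -18.

-18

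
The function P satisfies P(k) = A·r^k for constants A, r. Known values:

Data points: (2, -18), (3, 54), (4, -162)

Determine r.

Consecutive ratio: 54/(-18) = -3, and -162/54 = -3, so r = -3.
Then A·(-3)^2 = -18 gives A = -2, and P(k) = -2·(-3)^k.

-3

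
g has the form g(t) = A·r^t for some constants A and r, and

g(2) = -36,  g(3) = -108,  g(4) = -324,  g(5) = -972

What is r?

3

Consecutive ratio: -108/(-36) = 3, and -324/(-108) = 3, so r = 3.
Then A·3^2 = -36 gives A = -4, and g(t) = -4·3^t.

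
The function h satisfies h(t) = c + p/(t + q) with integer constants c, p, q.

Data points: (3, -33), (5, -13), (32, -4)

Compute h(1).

(h(t) − c)(t + q) = p for each data point; the three points give a linear system in c and q, then p follows.
Solving: c = -3, q = -2, p = -30, so h(t) = -3 − 30/(t − 2).
Then h(1) = -3 − 30/(-1) = 27.

27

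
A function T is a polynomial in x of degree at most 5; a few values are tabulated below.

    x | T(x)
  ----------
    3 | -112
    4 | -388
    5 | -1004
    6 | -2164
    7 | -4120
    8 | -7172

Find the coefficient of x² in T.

0

First differences: -276, -616, -1160, -1956, -3052. Second differences: -340, -544, -796, -1096. Third differences: -204, -252, -300. Fourth differences: -48, -48.
Level-4 differences are constant, so T has degree 4.
Fitting a degree-4 polynomial gives T(x) = -2x^4 + 2x³ - 4.
The coefficient of x² is 0.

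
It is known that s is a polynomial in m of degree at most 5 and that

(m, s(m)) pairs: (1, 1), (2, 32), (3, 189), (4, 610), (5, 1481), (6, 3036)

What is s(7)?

First differences: 31, 157, 421, 871, 1555. Second differences: 126, 264, 450, 684. Third differences: 138, 186, 234. Fourth differences: 48, 48.
Level-4 differences are constant, so s has degree 4.
Extending the table by one column gives the next first difference 2521, so s(7) = 3036 + 2521 = 5557.

5557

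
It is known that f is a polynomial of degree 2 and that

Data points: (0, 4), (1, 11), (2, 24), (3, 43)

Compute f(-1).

3

First differences: 7, 13, 19. Second differences: 6, 6.
Level-2 differences are constant, so f has degree 2.
Fitting a degree-2 polynomial gives f(m) = 3m² + 4m + 4.
Then f(-1) = 3.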